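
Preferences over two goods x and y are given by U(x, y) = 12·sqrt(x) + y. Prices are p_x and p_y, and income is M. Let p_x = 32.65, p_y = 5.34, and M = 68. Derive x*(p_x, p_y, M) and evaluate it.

MU_x = 6/√x, MU_y = 1. Tangency: 6/√x = p_x/p_y.
Solve: √x = 6·p_y/p_x, so x*(p_x,p_y) = (6·p_y/p_x)², and y* = (M − p_x·x*)/p_y.
Plugging in: x* = (6·5.34/32.65)² = 0.963.

x* = 0.963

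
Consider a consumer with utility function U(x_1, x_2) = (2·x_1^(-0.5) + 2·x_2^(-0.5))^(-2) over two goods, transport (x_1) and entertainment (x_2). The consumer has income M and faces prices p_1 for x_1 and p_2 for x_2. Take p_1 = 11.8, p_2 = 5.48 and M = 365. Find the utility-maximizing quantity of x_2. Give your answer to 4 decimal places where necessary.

MRS = MU_x_1/MU_x_2 = (x_2/x_1)^(1.5). Set equal to p_1/p_2.
Hence x_2/x_1 = (p_1/p_2)^(1/(1.5)), i.e. raised to the 2/3 power.
Substitute x_2 = (x_2/x_1)·x_1 into the budget: x_1* = M/(p_1 + p_2·(x_2/x_1)).
Numerically x_2/x_1 = 1.667507, so x_1* = 365/(11.8 + 5.48·1.667507) = 17.4325 and x_2* = 1.667507·17.4325 = 29.0688.

x_2* = 29.0688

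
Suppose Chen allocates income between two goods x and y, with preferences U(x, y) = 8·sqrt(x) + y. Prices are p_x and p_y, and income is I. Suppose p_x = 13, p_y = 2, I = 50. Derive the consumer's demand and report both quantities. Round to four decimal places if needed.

Utility is quasi-linear in y; the FOC for x is 4/√x = p_x/p_y.
Solve: √x = 4·p_y/p_x, so x*(p_x,p_y) = (4·p_y/p_x)², and y* = (I − p_x·x*)/p_y.
Plugging in: x* = (4·2/13)² = 0.3787, y* = 22.5385.

x* = 0.3787, y* = 22.5385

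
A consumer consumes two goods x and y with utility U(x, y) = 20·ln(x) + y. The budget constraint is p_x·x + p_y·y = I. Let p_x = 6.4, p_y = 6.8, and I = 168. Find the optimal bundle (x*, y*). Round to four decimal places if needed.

x* = 21.25, y* = 4.7059

Set MRS = p_x/p_y: (20/x)/1 = p_x/p_y.
So x*(p_x,p_y) = 20·p_y/p_x, independent of income; and y* = (I − 20·p_y)/p_y.
At the given prices: x* = 20·6.8/6.4 = 21.25, and y* = 4.7059.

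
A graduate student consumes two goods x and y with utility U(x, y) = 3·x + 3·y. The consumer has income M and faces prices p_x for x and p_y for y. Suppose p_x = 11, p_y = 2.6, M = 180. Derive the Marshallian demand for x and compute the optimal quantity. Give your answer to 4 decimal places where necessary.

Linear utility — the consumer picks whichever good has higher MU/price: 3/11 = 0.2727 vs 3/2.6 = 1.1538.
y gives more utility per dollar, so spend all income on y: y* = M/p_y, x* = 0.
Numerically: x* = 0, y* = 69.2308.

x* = 0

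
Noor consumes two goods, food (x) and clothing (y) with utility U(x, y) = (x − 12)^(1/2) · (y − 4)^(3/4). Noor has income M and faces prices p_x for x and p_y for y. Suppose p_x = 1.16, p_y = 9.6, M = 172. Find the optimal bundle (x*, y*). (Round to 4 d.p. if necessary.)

Substituting into the budget: x* = 12 + 0.4·(M − 12·p_x − 4·p_y)/p_x, and y* = 4 + 0.6·(…)/p_y.
Discretionary income = 172 − 12·1.16 − 4·9.6 = 119.68; x* = 12 + 0.4·119.68/1.16 = 53.269; y* = 4 + 0.6·119.68/9.6 = 11.48.

x* = 53.269, y* = 11.48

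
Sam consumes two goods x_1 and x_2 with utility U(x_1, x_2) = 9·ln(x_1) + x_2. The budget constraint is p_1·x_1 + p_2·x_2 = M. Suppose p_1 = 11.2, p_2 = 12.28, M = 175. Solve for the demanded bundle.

x_1* = 9.8679, x_2* = 5.2508

MU_x_1 = 9/x_1, MU_x_2 = 1. Tangency: 9/x_1 = p_1/p_2.
So x_1*(p_1,p_2) = 9·p_2/p_1, independent of income; and x_2* = (M − 9·p_2)/p_2.
At the given prices: x_1* = 9·12.28/11.2 = 9.8679, and x_2* = 5.2508.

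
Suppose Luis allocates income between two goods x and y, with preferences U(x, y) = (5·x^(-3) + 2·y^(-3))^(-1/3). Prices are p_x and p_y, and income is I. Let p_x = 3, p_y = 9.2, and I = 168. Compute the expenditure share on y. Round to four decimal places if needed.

share on y = 0.6483

From the CES first-order condition, (5/2)·(y/x)^(4) = p_x/p_y.
Hence y/x = ((2/5)·p_x/p_y)^(1/(4)), i.e. raised to the 0.25 power.
With the ratio pinned down, the budget gives x* = I/(p_x + p_y·(y/x)) and y* = (y/x)·x*.
Numerically y/x = 0.600964, so x* = 168/(3 + 9.2·0.600964) = 19.6978 and y* = 0.600964·19.6978 = 11.8377.
Expenditure on y: 9.2·11.8377 = 108.9066; share = 0.6483.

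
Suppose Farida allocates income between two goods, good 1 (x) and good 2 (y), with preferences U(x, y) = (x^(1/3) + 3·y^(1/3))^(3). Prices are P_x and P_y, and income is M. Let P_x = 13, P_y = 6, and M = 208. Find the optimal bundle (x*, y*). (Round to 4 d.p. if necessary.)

MRS = MU_x/MU_y = (1/3)·(y/x)^(2/3). Set equal to P_x/P_y.
Solve for the ratio: y/x = [3·P_x/P_y]^(1.5).
Substitute y = (y/x)·x into the budget: x* = M/(P_x + P_y·(y/x)).
Numerically y/x = 16.571813, so x* = 208/(13 + 6·16.571813) = 1.85 and y* = 16.571813·1.85 = 30.6583.

x* = 1.85, y* = 30.6583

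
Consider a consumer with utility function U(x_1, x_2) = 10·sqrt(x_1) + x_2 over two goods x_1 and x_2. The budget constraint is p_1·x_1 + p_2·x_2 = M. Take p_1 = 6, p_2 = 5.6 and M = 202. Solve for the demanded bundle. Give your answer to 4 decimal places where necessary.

Utility is quasi-linear in x_2; the FOC for x_1 is 5/√x_1 = p_1/p_2.
Thus x_1* = (5·p_2/p_1)² — independent of M — with the rest of income spent on x_2.
Plugging in: x_1* = (5·5.6/6)² = 21.7778, x_2* = 12.7381.

x_1* = 21.7778, x_2* = 12.7381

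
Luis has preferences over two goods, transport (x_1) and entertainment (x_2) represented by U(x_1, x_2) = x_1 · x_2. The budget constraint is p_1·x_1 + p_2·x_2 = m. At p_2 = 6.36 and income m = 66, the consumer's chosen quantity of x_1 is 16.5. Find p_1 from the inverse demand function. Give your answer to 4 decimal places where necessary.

p_1 = 2

MU_x_1/MU_x_2 = (x_2)/(x_1); tangency sets this equal to p_1/p_2.
Rearranging, p_2·x_2 = p_1·x_1. Substituting into the budget gives p_1·x_1·(1 + 1) = m.
Demand: x_1*(p_1,p_2,m) = 0.5·m/p_1 and x_2* = 0.5·m/p_2.
Set x_1* = 16.5 in the demand function and solve for p_1: p_1 = 2.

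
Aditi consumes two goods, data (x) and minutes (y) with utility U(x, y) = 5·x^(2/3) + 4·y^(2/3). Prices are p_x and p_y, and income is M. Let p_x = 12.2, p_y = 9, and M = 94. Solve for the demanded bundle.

MRS = MU_x/MU_y = (5/4)·(y/x)^(1/3). Set equal to p_x/p_y.
Hence y/x = ((4/5)·p_x/p_y)^(1/(1/3)), i.e. raised to the 3 power.
With the ratio pinned down, the budget gives x* = M/(p_x + p_y·(y/x)) and y* = (y/x)·x*.
Numerically y/x = 1.275328, so x* = 94/(12.2 + 9·1.275328) = 3.9699 and y* = 1.275328·3.9699 = 5.063.

x* = 3.9699, y* = 5.063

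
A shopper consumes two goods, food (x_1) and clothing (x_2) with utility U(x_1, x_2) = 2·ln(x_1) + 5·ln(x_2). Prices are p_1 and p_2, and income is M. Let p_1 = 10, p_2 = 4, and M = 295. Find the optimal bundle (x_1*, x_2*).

x_1* = 8.4286, x_2* = 52.6786

Demand: x_1*(p_1,p_2,M) = 2/7·M/p_1 and x_2* = 5/7·M/p_2.
At p_1=10, p_2=4, M=295: x_1* = 2/7·295/10 = 8.4286, x_2* = 52.6786.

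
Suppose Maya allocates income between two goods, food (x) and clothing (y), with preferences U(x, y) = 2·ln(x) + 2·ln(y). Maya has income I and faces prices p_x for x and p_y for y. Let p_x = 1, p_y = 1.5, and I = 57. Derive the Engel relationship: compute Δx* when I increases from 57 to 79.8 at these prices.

Demand: x*(p_x,p_y,I) = 0.5·I/p_x and y* = 0.5·I/p_y.
At p_x=1, p_y=1.5, I=57: x* = 0.5·57/1 = 28.5.
At I' = 79.8: x* = 39.9. Change: 39.9 − 28.5 = 11.4.

Δx* = 11.4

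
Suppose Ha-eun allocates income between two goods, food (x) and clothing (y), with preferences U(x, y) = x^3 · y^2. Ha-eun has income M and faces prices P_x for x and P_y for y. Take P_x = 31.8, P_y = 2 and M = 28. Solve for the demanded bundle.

x* = 0.5283, y* = 5.6

Demand: x*(P_x,P_y,M) = 0.6·M/P_x and y* = 0.4·M/P_y.
At P_x=31.8, P_y=2, M=28: x* = 0.6·28/31.8 = 0.5283, y* = 5.6.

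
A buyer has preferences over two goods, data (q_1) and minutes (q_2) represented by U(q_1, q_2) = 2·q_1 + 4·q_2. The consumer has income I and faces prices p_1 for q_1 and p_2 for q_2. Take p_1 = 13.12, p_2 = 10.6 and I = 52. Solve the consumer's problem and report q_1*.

q_1* = 0

Linear utility — the consumer picks whichever good has higher MU/price: 2/13.12 = 0.1524 vs 4/10.6 = 0.3774.
q_2 gives more utility per dollar, so spend all income on q_2: q_2* = I/p_2, q_1* = 0.
Numerically: q_1* = 0, q_2* = 4.9057.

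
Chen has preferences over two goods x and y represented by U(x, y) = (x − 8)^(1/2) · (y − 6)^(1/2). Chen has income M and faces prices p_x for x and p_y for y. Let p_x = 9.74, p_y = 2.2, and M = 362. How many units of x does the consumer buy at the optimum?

x* = 21.9055

After buying the subsistence bundle (8, 6), a share 0.5 of the remaining income goes to x: x* = 8 + 0.5·(M − 8p_x − 6p_y)/p_x.
Discretionary income = 362 − 8·9.74 − 6·2.2 = 270.88; x* = 8 + 0.5·270.88/9.74 = 21.9055.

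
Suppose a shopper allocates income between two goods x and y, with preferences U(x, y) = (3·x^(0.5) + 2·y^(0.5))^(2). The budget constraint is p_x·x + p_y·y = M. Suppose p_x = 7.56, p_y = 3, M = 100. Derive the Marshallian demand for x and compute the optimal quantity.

From the CES first-order condition, (3/2)·(y/x)^(0.5) = p_x/p_y.
Hence y/x = ((2/3)·p_x/p_y)^(1/(0.5)), i.e. raised to the 2 power.
With the ratio pinned down, the budget gives x* = M/(p_x + p_y·(y/x)) and y* = (y/x)·x*.
Numerically y/x = 2.8224, so x* = 100/(7.56 + 3·2.8224) = 6.2394.

x* = 6.2394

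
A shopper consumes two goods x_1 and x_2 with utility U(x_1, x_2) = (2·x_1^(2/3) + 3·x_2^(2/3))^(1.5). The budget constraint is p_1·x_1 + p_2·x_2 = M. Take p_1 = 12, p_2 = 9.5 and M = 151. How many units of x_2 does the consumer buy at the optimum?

Substitute x_2 = (x_2/x_1)·x_1 into the budget: x_1* = M/(p_1 + p_2·(x_2/x_1)).
Numerically x_2/x_1 = 6.802158, so x_1* = 151/(12 + 9.5·6.802158) = 1.9708 and x_2* = 6.802158·1.9708 = 13.4054.

x_2* = 13.4054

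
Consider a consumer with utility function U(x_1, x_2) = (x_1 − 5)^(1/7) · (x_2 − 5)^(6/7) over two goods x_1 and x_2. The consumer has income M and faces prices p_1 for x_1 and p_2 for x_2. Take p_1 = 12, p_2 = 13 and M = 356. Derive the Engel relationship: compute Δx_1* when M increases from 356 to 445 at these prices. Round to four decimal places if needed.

MRS = (1/6)·(x_2−5)/(x_1−5). Tangency with p_1/p_2 gives x_2−5 = 6·(p_1/p_2)·(x_1−5).
After buying the subsistence bundle (5, 5), a share 1/7 of the remaining income goes to x_1: x_1* = 5 + 1/7·(M − 5p_1 − 5p_2)/p_1.
Discretionary income = 356 − 5·12 − 5·13 = 231; x_1* = 5 + 1/7·231/12 = 7.75.
At M' = 445: x_1* = 8.8095. Change: 8.8095 − 7.75 = 1.0595.

Δx_1* = 1.0595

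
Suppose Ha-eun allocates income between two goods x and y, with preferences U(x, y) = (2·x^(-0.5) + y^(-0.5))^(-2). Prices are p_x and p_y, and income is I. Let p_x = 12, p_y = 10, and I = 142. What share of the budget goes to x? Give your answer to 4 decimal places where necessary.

share on x = 0.6278

MU_x ∝ 2·x^(-1.5), MU_y ∝ y^(-1.5), so MRS = 2·(y/x)^(1.5) = p_x/p_y.
Solve for the ratio: y/x = [(1/2)·p_x/p_y]^(2/3).
With the ratio pinned down, the budget gives x* = I/(p_x + p_y·(y/x)) and y* = (y/x)·x*.
Numerically y/x = 0.711379, so x* = 142/(12 + 10·0.711379) = 7.4292 and y* = 0.711379·7.4292 = 5.285.
Expenditure on x: 12·7.4292 = 89.1503; share = 0.6278.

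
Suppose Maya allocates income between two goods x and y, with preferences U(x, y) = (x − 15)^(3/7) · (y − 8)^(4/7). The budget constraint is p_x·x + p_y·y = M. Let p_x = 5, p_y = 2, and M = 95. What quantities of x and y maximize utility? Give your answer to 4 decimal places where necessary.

This is Cobb-Douglas in (x−15, y−8): tangency gives 3/7·p_y·(y−8) = 4/7·p_x·(x−15).
Substituting into the budget: x* = 15 + 3/7·(M − 15·p_x − 8·p_y)/p_x, and y* = 8 + 4/7·(…)/p_y.
Discretionary income = 95 − 15·5 − 8·2 = 4; x* = 15 + 3/7·4/5 = 15.3429; y* = 8 + 4/7·4/2 = 9.1429.

x* = 15.3429, y* = 9.1429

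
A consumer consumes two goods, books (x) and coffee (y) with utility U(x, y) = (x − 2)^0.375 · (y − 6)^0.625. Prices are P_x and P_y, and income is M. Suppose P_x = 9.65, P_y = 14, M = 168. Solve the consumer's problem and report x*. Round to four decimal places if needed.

This is Cobb-Douglas in (x−2, y−6): tangency gives 0.375·P_y·(y−6) = 0.625·P_x·(x−2).
After buying the subsistence bundle (2, 6), a share 0.375 of the remaining income goes to x: x* = 2 + 0.375·(M − 2P_x − 6P_y)/P_x.
Discretionary income = 168 − 2·9.65 − 6·14 = 64.7; x* = 2 + 0.375·64.7/9.65 = 4.5142.

x* = 4.5142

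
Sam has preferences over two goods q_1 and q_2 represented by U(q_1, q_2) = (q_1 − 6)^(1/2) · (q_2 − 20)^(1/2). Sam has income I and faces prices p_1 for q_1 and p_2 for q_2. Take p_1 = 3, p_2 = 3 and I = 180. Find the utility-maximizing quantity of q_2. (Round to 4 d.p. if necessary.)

MRS = (q_2−20)/(q_1−6). Tangency with p_1/p_2 gives q_2−20 = (p_1/p_2)·(q_1−6).
Substituting into the budget: q_1* = 6 + 0.5·(I − 6·p_1 − 20·p_2)/p_1, and q_2* = 20 + 0.5·(…)/p_2.
Discretionary income = 180 − 6·3 − 20·3 = 102; q_2* = 20 + 0.5·102/3 = 37.

q_2* = 37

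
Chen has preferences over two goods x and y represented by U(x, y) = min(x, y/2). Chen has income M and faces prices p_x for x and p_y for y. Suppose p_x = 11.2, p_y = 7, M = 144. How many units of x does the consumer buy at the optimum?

Demand: x*(p_x,p_y,M) = M/(p_x + 2·p_y), y* = 2·M/(p_x + 2·p_y).
Here 11.2 + 2·7 = 25.2, giving x* = 5.7143.

x* = 5.7143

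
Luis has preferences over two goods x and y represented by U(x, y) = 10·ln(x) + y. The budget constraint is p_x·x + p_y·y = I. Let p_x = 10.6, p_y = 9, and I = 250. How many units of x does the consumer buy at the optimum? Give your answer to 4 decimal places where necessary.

Set MRS = p_x/p_y: (10/x)/1 = p_x/p_y.
So x*(p_x,p_y) = 10·p_y/p_x, independent of income; and y* = (I − 10·p_y)/p_y.
At the given prices: x* = 10·9/10.6 = 8.4906.

x* = 8.4906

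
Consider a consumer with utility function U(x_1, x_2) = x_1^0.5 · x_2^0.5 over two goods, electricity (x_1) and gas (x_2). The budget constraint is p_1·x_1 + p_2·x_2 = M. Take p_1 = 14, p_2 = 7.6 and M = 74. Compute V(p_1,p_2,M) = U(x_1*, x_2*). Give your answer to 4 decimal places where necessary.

V = 3.587

Tangency: MRS = x_2/x_1 = p_1/p_2.
Rearranging, p_2·x_2 = p_1·x_1. Substituting into the budget gives p_1·x_1·(1 + 1) = M.
Demand: x_1*(p_1,p_2,M) = 0.5·M/p_1 and x_2* = 0.5·M/p_2.
At p_1=14, p_2=7.6, M=74: x_1* = 0.5·74/14 = 2.6429, x_2* = 4.8684.
Utility at the optimum: U(2.6429, 4.8684) = 3.587.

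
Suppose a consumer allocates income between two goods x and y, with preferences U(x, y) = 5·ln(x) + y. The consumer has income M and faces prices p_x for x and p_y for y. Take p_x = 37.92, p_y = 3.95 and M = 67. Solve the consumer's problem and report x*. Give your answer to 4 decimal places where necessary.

x* = 0.5208

MU_x = 5/x, MU_y = 1. Tangency: 5/x = p_x/p_y.
So x*(p_x,p_y) = 5·p_y/p_x, independent of income; and y* = (M − 5·p_y)/p_y.
At the given prices: x* = 5·3.95/37.92 = 0.5208.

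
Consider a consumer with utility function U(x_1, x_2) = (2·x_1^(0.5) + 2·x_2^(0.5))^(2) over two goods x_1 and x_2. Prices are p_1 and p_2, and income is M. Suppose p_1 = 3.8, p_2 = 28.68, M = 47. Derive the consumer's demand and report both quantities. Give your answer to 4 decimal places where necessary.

x_1* = 10.9214, x_2* = 0.1917

Substitute x_2 = (x_2/x_1)·x_1 into the budget: x_1* = M/(p_1 + p_2·(x_2/x_1)).
Numerically x_2/x_1 = 0.017555, so x_1* = 47/(3.8 + 28.68·0.017555) = 10.9214 and x_2* = 0.017555·10.9214 = 0.1917.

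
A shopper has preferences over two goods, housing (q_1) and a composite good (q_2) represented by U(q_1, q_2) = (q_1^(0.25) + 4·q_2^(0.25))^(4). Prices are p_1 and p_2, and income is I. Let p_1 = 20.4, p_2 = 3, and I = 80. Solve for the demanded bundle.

MU_q_1 ∝ q_1^(-0.75), MU_q_2 ∝ 4·q_2^(-0.75), so MRS = (1/4)·(q_2/q_1)^(0.75) = p_1/p_2.
Hence q_2/q_1 = (4·p_1/p_2)^(1/(0.75)), i.e. raised to the 4/3 power.
Substitute q_2 = (q_2/q_1)·q_1 into the budget: q_1* = I/(p_1 + p_2·(q_2/q_1)).
Numerically q_2/q_1 = 81.800986, so q_1* = 80/(20.4 + 3·81.800986) = 0.301 and q_2* = 81.800986·0.301 = 24.62.

q_1* = 0.301, q_2* = 24.62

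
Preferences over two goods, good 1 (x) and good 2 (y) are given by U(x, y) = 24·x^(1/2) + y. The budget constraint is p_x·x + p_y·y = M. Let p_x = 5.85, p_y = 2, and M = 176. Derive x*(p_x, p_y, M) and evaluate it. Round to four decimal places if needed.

Set MRS = p_x/p_y: 12·x^(−1/2) = p_x/p_y.
Thus x* = (12·p_y/p_x)² — independent of M — with the rest of income spent on y.
Plugging in: x* = (12·2/5.85)² = 16.831.

x* = 16.831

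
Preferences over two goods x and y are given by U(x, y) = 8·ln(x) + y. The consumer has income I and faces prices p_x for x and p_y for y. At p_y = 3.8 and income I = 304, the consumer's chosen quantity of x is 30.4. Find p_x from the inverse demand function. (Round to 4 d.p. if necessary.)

Set MRS = p_x/p_y: (8/x)/1 = p_x/p_y.
So x*(p_x,p_y) = 8·p_y/p_x, independent of income; and y* = (I − 8·p_y)/p_y.
Set x* = 30.4 in the demand function and solve for p_x: p_x = 1.

p_x = 1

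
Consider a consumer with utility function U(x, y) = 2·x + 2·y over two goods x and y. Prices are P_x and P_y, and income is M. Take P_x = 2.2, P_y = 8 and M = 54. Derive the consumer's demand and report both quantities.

Perfect substitutes: compare marginal utility per dollar. 2/P_x vs 2/P_y → 0.9091 vs 0.25.
x gives more utility per dollar, so spend all income on x: x* = M/P_x, y* = 0.
Numerically: x* = 24.5455, y* = 0.

x* = 24.5455, y* = 0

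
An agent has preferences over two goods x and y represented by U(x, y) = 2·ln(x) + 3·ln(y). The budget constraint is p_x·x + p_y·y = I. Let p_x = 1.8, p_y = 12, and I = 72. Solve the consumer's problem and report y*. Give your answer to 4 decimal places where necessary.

y* = 3.6

The MRS is (2/3)·y/x. Set MRS = p_x/p_y.
So 2·p_y·y = 3·p_x·x; combined with the budget, a share 0.4 of income goes to x.
Demand: x*(p_x,p_y,I) = 0.4·I/p_x and y* = 0.6·I/p_y.
At p_x=1.8, p_y=12, I=72: y* = 0.6·72/12 = 3.6.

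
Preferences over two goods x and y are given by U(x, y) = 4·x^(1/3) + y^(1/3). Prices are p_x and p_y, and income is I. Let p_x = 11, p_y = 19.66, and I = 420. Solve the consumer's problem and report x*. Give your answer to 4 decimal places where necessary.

x* = 34.9171

With the ratio pinned down, the budget gives x* = I/(p_x + p_y·(y/x)) and y* = (y/x)·x*.
Numerically y/x = 0.052315, so x* = 420/(11 + 19.66·0.052315) = 34.9171.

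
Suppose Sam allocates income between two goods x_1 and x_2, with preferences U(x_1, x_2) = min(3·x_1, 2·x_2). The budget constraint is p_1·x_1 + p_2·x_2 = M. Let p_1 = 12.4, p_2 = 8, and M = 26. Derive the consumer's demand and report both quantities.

Leontief preferences: the optimum is at the kink where x_1/2 = x_2/3, i.e. x_2 = (3/2)·x_1.
Budget: p_1·x_1 + p_2·(3/2)·x_1 = M, so (2·p_1 + 3·p_2)·x_1 = 2·M.
Demand: x_1*(p_1,p_2,M) = 2·M/(2·p_1 + 3·p_2), x_2* = 3·M/(2·p_1 + 3·p_2).
Here 2·12.4 + 3·8 = 48.8, giving x_1* = 1.0656 and x_2* = 1.5984.

x_1* = 1.0656, x_2* = 1.5984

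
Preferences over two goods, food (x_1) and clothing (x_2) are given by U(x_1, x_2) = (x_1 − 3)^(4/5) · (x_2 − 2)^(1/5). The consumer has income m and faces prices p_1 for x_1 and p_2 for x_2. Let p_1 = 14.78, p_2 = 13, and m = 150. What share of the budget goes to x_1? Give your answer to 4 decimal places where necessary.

MRS = 4·(x_2−2)/(x_1−3). Tangency with p_1/p_2 gives x_2−2 = (1/4)·(p_1/p_2)·(x_1−3).
Substituting into the budget: x_1* = 3 + 0.8·(m − 3·p_1 − 2·p_2)/p_1, and x_2* = 2 + 0.2·(…)/p_2.
Discretionary income = 150 − 3·14.78 − 2·13 = 79.66; x_1* = 3 + 0.8·79.66/14.78 = 7.3118; x_2* = 2 + 0.2·79.66/13 = 3.2255.
Expenditure on x_1: 14.78·7.3118 = 108.068; share = 0.7205.

share on x_1 = 0.7205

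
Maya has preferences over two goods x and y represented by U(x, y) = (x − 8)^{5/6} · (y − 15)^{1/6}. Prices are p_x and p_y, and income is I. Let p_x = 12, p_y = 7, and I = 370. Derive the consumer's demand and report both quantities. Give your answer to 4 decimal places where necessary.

Substituting into the budget: x* = 8 + 5/6·(I − 8·p_x − 15·p_y)/p_x, and y* = 15 + 1/6·(…)/p_y.
Discretionary income = 370 − 8·12 − 15·7 = 169; x* = 8 + 5/6·169/12 = 19.7361; y* = 15 + 1/6·169/7 = 19.0238.

x* = 19.7361, y* = 19.0238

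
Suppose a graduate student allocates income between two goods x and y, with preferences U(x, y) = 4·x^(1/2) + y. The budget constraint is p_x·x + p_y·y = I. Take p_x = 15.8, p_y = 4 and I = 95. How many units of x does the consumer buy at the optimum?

x* = 0.2564

MU_x = 2/√x, MU_y = 1. Tangency: 2/√x = p_x/p_y.
Solve: √x = 2·p_y/p_x, so x*(p_x,p_y) = (2·p_y/p_x)², and y* = (I − p_x·x*)/p_y.
Plugging in: x* = (2·4/15.8)² = 0.2564.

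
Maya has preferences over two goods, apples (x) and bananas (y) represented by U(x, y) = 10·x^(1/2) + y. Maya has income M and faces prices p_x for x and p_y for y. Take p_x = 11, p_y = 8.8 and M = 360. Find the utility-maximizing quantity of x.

x* = 16

Utility is quasi-linear in y; the FOC for x is 5/√x = p_x/p_y.
Thus x* = (5·p_y/p_x)² — independent of M — with the rest of income spent on y.
Plugging in: x* = (5·8.8/11)² = 16.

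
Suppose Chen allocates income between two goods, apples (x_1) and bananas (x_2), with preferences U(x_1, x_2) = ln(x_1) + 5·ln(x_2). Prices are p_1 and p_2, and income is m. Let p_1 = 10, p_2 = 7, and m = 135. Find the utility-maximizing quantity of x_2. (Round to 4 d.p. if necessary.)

Tangency: MRS = (1/5)·x_2/x_1 = p_1/p_2.
Rearranging, p_2·x_2 = 5·p_1·x_1. Substituting into the budget gives p_1·x_1·(1 + 5) = m.
Demand: x_1*(p_1,p_2,m) = 1/6·m/p_1 and x_2* = 5/6·m/p_2.
At p_1=10, p_2=7, m=135: x_2* = 5/6·135/7 = 16.0714.

x_2* = 16.0714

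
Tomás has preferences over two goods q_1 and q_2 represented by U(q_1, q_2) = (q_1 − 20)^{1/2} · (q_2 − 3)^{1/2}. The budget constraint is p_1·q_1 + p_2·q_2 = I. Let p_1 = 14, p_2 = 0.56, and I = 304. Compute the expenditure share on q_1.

This is Cobb-Douglas in (q_1−20, q_2−3): tangency gives 0.5·p_2·(q_2−3) = 0.5·p_1·(q_1−20).
After buying the subsistence bundle (20, 3), a share 0.5 of the remaining income goes to q_1: q_1* = 20 + 0.5·(I − 20p_1 − 3p_2)/p_1.
Discretionary income = 304 − 20·14 − 3·0.56 = 22.32; q_1* = 20 + 0.5·22.32/14 = 20.7971; q_2* = 3 + 0.5·22.32/0.56 = 22.9286.
Expenditure on q_1: 14·20.7971 = 291.16; share = 0.9578.

share on q_1 = 0.9578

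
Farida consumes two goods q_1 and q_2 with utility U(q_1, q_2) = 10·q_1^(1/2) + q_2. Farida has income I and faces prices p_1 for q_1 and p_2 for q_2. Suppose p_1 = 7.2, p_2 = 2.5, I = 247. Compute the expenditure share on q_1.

MU_q_1 = 5/√q_1, MU_q_2 = 1. Tangency: 5/√q_1 = p_1/p_2.
Solve: √q_1 = 5·p_2/p_1, so q_1*(p_1,p_2) = (5·p_2/p_1)², and q_2* = (I − p_1·q_1*)/p_2.
Plugging in: q_1* = (5·2.5/7.2)² = 3.0141, q_2* = 90.1194.
Expenditure on q_1: 7.2·3.0141 = 21.7014; share = 0.0879.

share on q_1 = 0.0879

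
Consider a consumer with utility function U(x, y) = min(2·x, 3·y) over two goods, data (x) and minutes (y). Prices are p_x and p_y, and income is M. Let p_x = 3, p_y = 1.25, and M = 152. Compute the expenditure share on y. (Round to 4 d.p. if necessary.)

Demand: x*(p_x,p_y,M) = 3·M/(3·p_x + 2·p_y), y* = 2·M/(3·p_x + 2·p_y).
Here 3·3 + 2·1.25 = 11.5, giving x* = 39.6522 and y* = 26.4348.
Expenditure on y: 1.25·26.4348 = 33.0435; share = 0.2174.

share on y = 0.2174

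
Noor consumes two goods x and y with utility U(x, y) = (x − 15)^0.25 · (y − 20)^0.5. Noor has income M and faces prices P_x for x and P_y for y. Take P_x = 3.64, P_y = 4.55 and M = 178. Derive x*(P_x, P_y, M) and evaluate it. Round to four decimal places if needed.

Let x' = x−15, y' = y−20. MRS = (1/2)·y'/x' = P_x/P_y.
After buying the subsistence bundle (15, 20), a share 1/3 of the remaining income goes to x: x* = 15 + 1/3·(M − 15P_x − 20P_y)/P_x.
Discretionary income = 178 − 15·3.64 − 20·4.55 = 32.4; x* = 15 + 1/3·32.4/3.64 = 17.967.

x* = 17.967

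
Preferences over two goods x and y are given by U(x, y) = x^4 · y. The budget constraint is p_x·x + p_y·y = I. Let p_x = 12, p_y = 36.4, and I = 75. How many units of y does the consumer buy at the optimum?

y* = 0.4121

At p_x=12, p_y=36.4, I=75: y* = 0.2·75/36.4 = 0.4121.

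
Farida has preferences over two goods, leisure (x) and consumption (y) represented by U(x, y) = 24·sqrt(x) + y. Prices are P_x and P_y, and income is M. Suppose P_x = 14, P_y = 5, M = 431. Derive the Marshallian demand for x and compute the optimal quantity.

x* = 18.3673

Utility is quasi-linear in y; the FOC for x is 12/√x = P_x/P_y.
Thus x* = (12·P_y/P_x)² — independent of M — with the rest of income spent on y.
Plugging in: x* = (12·5/14)² = 18.3673.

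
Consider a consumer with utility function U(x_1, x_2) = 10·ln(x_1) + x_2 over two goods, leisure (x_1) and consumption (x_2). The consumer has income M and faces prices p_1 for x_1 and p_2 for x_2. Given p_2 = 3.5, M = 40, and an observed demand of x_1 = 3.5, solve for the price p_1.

MU_x_1 = 10/x_1, MU_x_2 = 1. Tangency: 10/x_1 = p_1/p_2.
So x_1*(p_1,p_2) = 10·p_2/p_1, independent of income; and x_2* = (M − 10·p_2)/p_2.
Set x_1* = 3.5 in the demand function and solve for p_1: p_1 = 10.

p_1 = 10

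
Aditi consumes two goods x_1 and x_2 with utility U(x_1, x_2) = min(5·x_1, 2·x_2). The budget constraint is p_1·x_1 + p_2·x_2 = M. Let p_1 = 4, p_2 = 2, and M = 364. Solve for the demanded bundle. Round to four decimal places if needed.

Demand: x_1*(p_1,p_2,M) = 2·M/(2·p_1 + 5·p_2), x_2* = 5·M/(2·p_1 + 5·p_2).
Here 2·4 + 5·2 = 18, giving x_1* = 40.4444 and x_2* = 101.1111.

x_1* = 40.4444, x_2* = 101.1111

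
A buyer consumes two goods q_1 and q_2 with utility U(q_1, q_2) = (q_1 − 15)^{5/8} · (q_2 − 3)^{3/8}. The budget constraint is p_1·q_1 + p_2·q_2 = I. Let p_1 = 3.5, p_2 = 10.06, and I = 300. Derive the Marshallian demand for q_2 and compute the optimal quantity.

This is Cobb-Douglas in (q_1−15, q_2−3): tangency gives 0.625·p_2·(q_2−3) = 0.375·p_1·(q_1−15).
Substituting into the budget: q_1* = 15 + 0.625·(I − 15·p_1 − 3·p_2)/p_1, and q_2* = 3 + 0.375·(…)/p_2.
Discretionary income = 300 − 15·3.5 − 3·10.06 = 217.32; q_2* = 3 + 0.375·217.32/10.06 = 11.1009.

q_2* = 11.1009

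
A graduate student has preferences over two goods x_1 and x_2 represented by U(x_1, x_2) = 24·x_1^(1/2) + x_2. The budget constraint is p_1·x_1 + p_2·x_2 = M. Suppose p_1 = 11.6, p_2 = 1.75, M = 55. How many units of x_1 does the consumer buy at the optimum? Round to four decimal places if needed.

x_1* = 3.2773

Utility is quasi-linear in x_2; the FOC for x_1 is 12/√x_1 = p_1/p_2.
Solve: √x_1 = 12·p_2/p_1, so x_1*(p_1,p_2) = (12·p_2/p_1)², and x_2* = (M − p_1·x_1*)/p_2.
Plugging in: x_1* = (12·1.75/11.6)² = 3.2773.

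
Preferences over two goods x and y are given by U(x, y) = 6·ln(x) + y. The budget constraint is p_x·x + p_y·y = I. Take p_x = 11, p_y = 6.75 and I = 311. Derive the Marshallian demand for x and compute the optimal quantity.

MU_x = 6/x, MU_y = 1. Tangency: 6/x = p_x/p_y.
So x*(p_x,p_y) = 6·p_y/p_x, independent of income; and y* = (I − 6·p_y)/p_y.
At the given prices: x* = 6·6.75/11 = 3.6818.

x* = 3.6818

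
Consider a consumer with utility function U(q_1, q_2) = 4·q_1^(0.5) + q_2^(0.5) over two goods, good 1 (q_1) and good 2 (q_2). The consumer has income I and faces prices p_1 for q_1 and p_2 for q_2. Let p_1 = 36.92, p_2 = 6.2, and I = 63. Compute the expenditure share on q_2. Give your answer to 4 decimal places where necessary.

Substitute q_2 = (q_2/q_1)·q_1 into the budget: q_1* = I/(p_1 + p_2·(q_2/q_1)).
Numerically q_2/q_1 = 2.216257, so q_1* = 63/(36.92 + 6.2·2.216257) = 1.2436 and q_2* = 2.216257·1.2436 = 2.7561.
Expenditure on q_2: 6.2·2.7561 = 17.0876; share = 0.2712.

share on q_2 = 0.2712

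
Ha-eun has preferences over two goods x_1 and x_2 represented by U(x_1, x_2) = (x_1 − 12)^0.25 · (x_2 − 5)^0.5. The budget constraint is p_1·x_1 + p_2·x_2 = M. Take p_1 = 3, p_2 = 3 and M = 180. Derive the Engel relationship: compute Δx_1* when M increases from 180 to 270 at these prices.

Δx_1* = 10

This is Cobb-Douglas in (x_1−12, x_2−5): tangency gives 0.25·p_2·(x_2−5) = 0.5·p_1·(x_1−12).
Substituting into the budget: x_1* = 12 + 1/3·(M − 12·p_1 − 5·p_2)/p_1, and x_2* = 5 + 2/3·(…)/p_2.
Discretionary income = 180 − 12·3 − 5·3 = 129; x_1* = 12 + 1/3·129/3 = 26.3333.
At M' = 270: x_1* = 36.3333. Change: 36.3333 − 26.3333 = 10.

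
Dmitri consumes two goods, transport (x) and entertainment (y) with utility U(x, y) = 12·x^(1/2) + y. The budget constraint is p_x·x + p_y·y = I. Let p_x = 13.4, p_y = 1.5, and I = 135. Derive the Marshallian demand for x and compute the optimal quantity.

MU_x = 6/√x, MU_y = 1. Tangency: 6/√x = p_x/p_y.
Thus x* = (6·p_y/p_x)² — independent of I — with the rest of income spent on y.
Plugging in: x* = (6·1.5/13.4)² = 0.4511.

x* = 0.4511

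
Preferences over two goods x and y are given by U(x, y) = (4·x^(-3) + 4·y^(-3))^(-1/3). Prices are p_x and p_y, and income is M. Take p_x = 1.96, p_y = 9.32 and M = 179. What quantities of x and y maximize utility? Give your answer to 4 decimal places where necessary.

MRS = MU_x/MU_y = (y/x)^(4). Set equal to p_x/p_y.
Hence y/x = (p_x/p_y)^(1/(4)), i.e. raised to the 0.25 power.
With the ratio pinned down, the budget gives x* = M/(p_x + p_y·(y/x)) and y* = (y/x)·x*.
Numerically y/x = 0.677189, so x* = 179/(1.96 + 9.32·0.677189) = 21.6408 and y* = 0.677189·21.6408 = 14.6549.

x* = 21.6408, y* = 14.6549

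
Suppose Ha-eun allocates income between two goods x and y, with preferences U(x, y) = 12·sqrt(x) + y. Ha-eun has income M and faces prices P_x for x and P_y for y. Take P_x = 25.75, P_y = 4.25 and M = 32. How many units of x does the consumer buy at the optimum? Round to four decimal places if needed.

x* = 0.9807

Set MRS = P_x/P_y: 6·x^(−1/2) = P_x/P_y.
Solve: √x = 6·P_y/P_x, so x*(P_x,P_y) = (6·P_y/P_x)², and y* = (M − P_x·x*)/P_y.
Plugging in: x* = (6·4.25/25.75)² = 0.9807.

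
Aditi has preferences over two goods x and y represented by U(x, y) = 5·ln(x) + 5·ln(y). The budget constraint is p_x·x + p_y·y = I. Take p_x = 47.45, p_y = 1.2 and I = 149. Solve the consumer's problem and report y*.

Tangency: MRS = y/x = p_x/p_y.
So 5·p_y·y = 5·p_x·x; combined with the budget, a share 0.5 of income goes to x.
Demand: x*(p_x,p_y,I) = 0.5·I/p_x and y* = 0.5·I/p_y.
At p_x=47.45, p_y=1.2, I=149: y* = 0.5·149/1.2 = 62.0833.

y* = 62.0833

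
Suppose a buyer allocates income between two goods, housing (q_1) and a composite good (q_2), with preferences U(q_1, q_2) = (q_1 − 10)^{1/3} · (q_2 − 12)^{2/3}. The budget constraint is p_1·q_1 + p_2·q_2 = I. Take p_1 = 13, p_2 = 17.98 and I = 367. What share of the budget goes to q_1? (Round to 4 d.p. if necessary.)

Let q_1' = q_1−10, q_2' = q_2−12. MRS = (1/2)·q_2'/q_1' = p_1/p_2.
Substituting into the budget: q_1* = 10 + 1/3·(I − 10·p_1 − 12·p_2)/p_1, and q_2* = 12 + 2/3·(…)/p_2.
Discretionary income = 367 − 10·13 − 12·17.98 = 21.24; q_1* = 10 + 1/3·21.24/13 = 10.5446; q_2* = 12 + 2/3·21.24/17.98 = 12.7875.
Expenditure on q_1: 13·10.5446 = 137.08; share = 0.3735.

share on q_1 = 0.3735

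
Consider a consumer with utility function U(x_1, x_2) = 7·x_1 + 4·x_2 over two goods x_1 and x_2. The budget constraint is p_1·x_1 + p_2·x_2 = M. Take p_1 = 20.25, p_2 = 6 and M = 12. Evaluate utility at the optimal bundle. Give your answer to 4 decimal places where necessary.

V = 8

Linear utility — the consumer picks whichever good has higher MU/price: 7/20.25 = 0.3457 vs 4/6 = 0.6667.
x_2 gives more utility per dollar, so spend all income on x_2: x_2* = M/p_2, x_1* = 0.
Numerically: x_1* = 0, x_2* = 2.
Utility at the optimum: U(0, 2) = 8.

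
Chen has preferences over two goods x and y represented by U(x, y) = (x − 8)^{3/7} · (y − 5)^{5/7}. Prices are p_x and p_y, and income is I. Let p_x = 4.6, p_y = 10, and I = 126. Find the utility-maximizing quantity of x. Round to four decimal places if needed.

Let x' = x−8, y' = y−5. MRS = (3/5)·y'/x' = p_x/p_y.
After buying the subsistence bundle (8, 5), a share 0.375 of the remaining income goes to x: x* = 8 + 0.375·(I − 8p_x − 5p_y)/p_x.
Discretionary income = 126 − 8·4.6 − 5·10 = 39.2; x* = 8 + 0.375·39.2/4.6 = 11.1957.

x* = 11.1957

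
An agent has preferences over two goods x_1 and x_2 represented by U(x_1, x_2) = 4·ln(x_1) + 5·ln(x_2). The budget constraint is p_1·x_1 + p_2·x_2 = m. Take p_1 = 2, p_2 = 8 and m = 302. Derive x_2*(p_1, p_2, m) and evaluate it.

x_2* = 20.9722

The MRS is (4/5)·x_2/x_1. Set MRS = p_1/p_2.
So 4·p_2·x_2 = 5·p_1·x_1; combined with the budget, a share 4/9 of income goes to x_1.
Demand: x_1*(p_1,p_2,m) = 4/9·m/p_1 and x_2* = 5/9·m/p_2.
At p_1=2, p_2=8, m=302: x_2* = 5/9·302/8 = 20.9722.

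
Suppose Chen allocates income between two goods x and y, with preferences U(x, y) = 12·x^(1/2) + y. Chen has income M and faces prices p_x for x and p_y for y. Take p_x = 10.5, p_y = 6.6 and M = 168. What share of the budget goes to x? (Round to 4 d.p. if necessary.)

share on x = 0.889

MU_x = 6/√x, MU_y = 1. Tangency: 6/√x = p_x/p_y.
Thus x* = (6·p_y/p_x)² — independent of M — with the rest of income spent on y.
Plugging in: x* = (6·6.6/10.5)² = 14.2237, y* = 2.826.
Expenditure on x: 10.5·14.2237 = 149.3486; share = 0.889.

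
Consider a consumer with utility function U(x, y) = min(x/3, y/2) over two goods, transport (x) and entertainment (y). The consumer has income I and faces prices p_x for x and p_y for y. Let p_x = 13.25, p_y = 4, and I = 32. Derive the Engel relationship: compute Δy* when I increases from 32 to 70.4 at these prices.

Δy* = 1.6084

With perfect complements, no substitution: consume in ratio x:y = 3:2.
Budget: p_x·x + p_y·(2/3)·x = I, so (3·p_x + 2·p_y)·x = 3·I.
Demand: x*(p_x,p_y,I) = 3·I/(3·p_x + 2·p_y), y* = 2·I/(3·p_x + 2·p_y).
Here 3·13.25 + 2·4 = 47.75, giving y* = 1.3403.
At I' = 70.4: y* = 2.9487. Change: 2.9487 − 1.3403 = 1.6084.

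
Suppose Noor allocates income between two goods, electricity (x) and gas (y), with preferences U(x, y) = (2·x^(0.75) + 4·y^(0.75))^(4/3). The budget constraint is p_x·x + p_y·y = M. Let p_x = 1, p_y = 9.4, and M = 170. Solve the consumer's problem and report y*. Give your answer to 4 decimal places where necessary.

From the CES first-order condition, (1/2)·(y/x)^(0.25) = p_x/p_y.
Hence y/x = (2·p_x/p_y)^(1/(0.25)), i.e. raised to the 4 power.
Substitute y = (y/x)·x into the budget: x* = M/(p_x + p_y·(y/x)).
Numerically y/x = 0.002049, so x* = 170/(1 + 9.4·0.002049) = 166.7871 and y* = 0.002049·166.7871 = 0.3418.

y* = 0.3418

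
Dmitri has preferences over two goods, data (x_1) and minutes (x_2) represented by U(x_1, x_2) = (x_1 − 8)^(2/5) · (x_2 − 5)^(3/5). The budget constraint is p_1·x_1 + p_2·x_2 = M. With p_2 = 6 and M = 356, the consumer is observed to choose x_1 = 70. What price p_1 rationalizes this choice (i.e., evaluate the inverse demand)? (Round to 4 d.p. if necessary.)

p_1 = 2

MRS = (2/3)·(x_2−5)/(x_1−8). Tangency with p_1/p_2 gives x_2−5 = (3/2)·(p_1/p_2)·(x_1−8).
Substituting into the budget: x_1* = 8 + 0.4·(M − 8·p_1 − 5·p_2)/p_1, and x_2* = 5 + 0.6·(…)/p_2.
Set x_1* = 70 in the demand function and solve for p_1: p_1 = 2.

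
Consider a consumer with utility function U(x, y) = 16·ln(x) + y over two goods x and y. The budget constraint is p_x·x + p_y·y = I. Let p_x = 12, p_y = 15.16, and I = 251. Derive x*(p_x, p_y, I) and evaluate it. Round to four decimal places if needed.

x* = 20.2133

MU_x = 16/x, MU_y = 1. Tangency: 16/x = p_x/p_y.
So x*(p_x,p_y) = 16·p_y/p_x, independent of income; and y* = (I − 16·p_y)/p_y.
At the given prices: x* = 16·15.16/12 = 20.2133.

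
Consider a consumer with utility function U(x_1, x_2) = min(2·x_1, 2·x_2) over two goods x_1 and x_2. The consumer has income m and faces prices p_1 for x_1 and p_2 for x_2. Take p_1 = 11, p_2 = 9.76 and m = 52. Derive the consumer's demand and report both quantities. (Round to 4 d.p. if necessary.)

x_1* = 2.5048, x_2* = 2.5048

With perfect complements, no substitution: consume in ratio x_1:x_2 = 2:2.
Budget: p_1·x_1 + p_2·x_1 = m, so (2·p_1 + 2·p_2)·x_1 = 2·m.
Demand: x_1*(p_1,p_2,m) = 2·m/(2·p_1 + 2·p_2), x_2* = 2·m/(2·p_1 + 2·p_2).
Here 2·11 + 2·9.76 = 41.52, giving x_1* = 2.5048 and x_2* = 2.5048.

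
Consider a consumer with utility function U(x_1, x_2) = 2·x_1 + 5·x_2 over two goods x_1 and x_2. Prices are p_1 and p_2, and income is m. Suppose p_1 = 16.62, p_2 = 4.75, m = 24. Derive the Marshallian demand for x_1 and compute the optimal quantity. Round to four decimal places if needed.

x_1* = 0

Linear utility — the consumer picks whichever good has higher MU/price: 2/16.62 = 0.1203 vs 5/4.75 = 1.0526.
x_2 gives more utility per dollar, so spend all income on x_2: x_2* = m/p_2, x_1* = 0.
Numerically: x_1* = 0, x_2* = 5.0526.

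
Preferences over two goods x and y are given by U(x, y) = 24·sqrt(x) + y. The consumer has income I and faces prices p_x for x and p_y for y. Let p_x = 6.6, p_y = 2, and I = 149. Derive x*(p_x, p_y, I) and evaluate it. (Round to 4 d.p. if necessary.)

x* = 13.2231

Utility is quasi-linear in y; the FOC for x is 12/√x = p_x/p_y.
Solve: √x = 12·p_y/p_x, so x*(p_x,p_y) = (12·p_y/p_x)², and y* = (I − p_x·x*)/p_y.
Plugging in: x* = (12·2/6.6)² = 13.2231.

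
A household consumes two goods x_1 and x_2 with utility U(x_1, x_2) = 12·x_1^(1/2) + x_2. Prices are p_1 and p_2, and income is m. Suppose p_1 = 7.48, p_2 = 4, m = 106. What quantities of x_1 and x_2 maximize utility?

x_1* = 10.2948, x_2* = 7.2487

MU_x_1 = 6/√x_1, MU_x_2 = 1. Tangency: 6/√x_1 = p_1/p_2.
Thus x_1* = (6·p_2/p_1)² — independent of m — with the rest of income spent on x_2.
Plugging in: x_1* = (6·4/7.48)² = 10.2948, x_2* = 7.2487.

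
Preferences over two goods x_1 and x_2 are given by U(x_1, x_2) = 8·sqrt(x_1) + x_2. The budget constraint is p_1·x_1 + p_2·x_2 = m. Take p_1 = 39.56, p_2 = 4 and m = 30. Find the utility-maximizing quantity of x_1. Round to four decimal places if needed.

MU_x_1 = 4/√x_1, MU_x_2 = 1. Tangency: 4/√x_1 = p_1/p_2.
Solve: √x_1 = 4·p_2/p_1, so x_1*(p_1,p_2) = (4·p_2/p_1)², and x_2* = (m − p_1·x_1*)/p_2.
Plugging in: x_1* = (4·4/39.56)² = 0.1636.

x_1* = 0.1636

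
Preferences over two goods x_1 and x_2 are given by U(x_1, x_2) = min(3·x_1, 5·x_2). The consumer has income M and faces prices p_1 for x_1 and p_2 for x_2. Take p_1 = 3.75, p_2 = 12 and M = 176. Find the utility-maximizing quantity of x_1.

Leontief preferences: the optimum is at the kink where x_1/5 = x_2/3, i.e. x_2 = (3/5)·x_1.
Budget: p_1·x_1 + p_2·(3/5)·x_1 = M, so (5·p_1 + 3·p_2)·x_1 = 5·M.
Demand: x_1*(p_1,p_2,M) = 5·M/(5·p_1 + 3·p_2), x_2* = 3·M/(5·p_1 + 3·p_2).
Here 5·3.75 + 3·12 = 54.75, giving x_1* = 16.0731.

x_1* = 16.0731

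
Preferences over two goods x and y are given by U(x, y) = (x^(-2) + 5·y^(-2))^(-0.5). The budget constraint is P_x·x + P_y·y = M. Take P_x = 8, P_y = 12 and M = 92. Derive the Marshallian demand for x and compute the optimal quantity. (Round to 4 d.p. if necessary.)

x* = 3.5486

Numerically y/x = 1.493802, so x* = 92/(8 + 12·1.493802) = 3.5486.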